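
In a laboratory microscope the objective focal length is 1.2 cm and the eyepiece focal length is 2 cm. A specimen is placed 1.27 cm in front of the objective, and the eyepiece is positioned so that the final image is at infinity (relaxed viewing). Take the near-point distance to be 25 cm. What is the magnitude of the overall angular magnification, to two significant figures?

210

Objective: 1/d_i = 1/f_obj - 1/d_o = 1/1.2 - 1/1.27 = 0.04593 cm^-1, so d_i = 21.771 cm.
m_obj = -d_i/d_o = -21.771/1.27 = -17.143.
Eyepiece angular magnification (image at infinity): M_eye = D/f_e = 25/2 = 12.500.
Overall M = m_obj x M_eye = (-17.143)(12.500) = -214.29.
|M| = 214.29.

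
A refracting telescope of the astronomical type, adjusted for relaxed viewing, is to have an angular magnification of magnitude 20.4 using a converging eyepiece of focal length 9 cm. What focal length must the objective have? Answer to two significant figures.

180 cm

|M| = f_obj/|f_eye|, so f_obj = |M| x |f_eye| = 20.4 x 9 = 183.600 cm.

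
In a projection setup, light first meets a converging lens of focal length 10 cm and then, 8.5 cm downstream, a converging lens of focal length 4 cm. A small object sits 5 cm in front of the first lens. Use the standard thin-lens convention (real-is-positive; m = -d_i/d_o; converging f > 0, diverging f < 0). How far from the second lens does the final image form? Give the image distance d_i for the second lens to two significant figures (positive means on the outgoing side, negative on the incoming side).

First lens: d_i1 = 1/(1/10 - 1/5) = -10.000 cm.
The intermediate image is virtual, 10.000 cm to the left of lens 1, so d_o2 = L - d_i1 = 8.5 - (-10.000) = 18.500 cm.
Second lens: d_i2 = 1/(1/4 - 1/(18.500)) = 5.103 cm.

5.1 cm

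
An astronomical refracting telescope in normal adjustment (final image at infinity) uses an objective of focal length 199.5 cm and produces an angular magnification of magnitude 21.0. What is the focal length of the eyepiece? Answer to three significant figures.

|M| = f_obj/f_eye, so f_eye = f_obj/|M| = 199.5/21.0 = 9.500 cm.

9.50 cm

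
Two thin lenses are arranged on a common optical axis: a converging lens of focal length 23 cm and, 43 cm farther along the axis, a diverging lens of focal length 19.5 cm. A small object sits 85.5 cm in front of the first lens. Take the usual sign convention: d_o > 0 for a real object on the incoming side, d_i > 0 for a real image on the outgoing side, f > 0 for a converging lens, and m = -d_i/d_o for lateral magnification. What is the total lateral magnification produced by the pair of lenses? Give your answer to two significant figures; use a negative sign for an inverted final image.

-0.23

Applying the thin-lens equation to the first lens, 1/23 = 1/85.5 + 1/d_i1, which gives d_i1 = 31.464 cm.
Its lateral magnification is m_1 = -d_i1/d_o1 = -(31.464)/85.5 = -0.3680.
Object distance for lens 2: d_o2 = 43 - 31.464 = 11.536 cm.
Applying the thin-lens equation again with f_2 = -19.5 cm and d_o2 = 11.536 cm gives d_i2 = -7.248 cm.
m_2 = -(-7.248)/(11.536) = 0.6283.
The system's lateral magnification is m_1 m_2 = (-0.3680)(0.6283) = -0.2312.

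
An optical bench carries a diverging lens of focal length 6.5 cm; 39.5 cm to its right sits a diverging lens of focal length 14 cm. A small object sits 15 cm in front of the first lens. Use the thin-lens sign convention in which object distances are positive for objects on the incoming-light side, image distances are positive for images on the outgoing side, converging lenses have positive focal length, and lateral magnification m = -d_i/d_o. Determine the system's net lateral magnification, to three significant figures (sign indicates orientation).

Lens 1: 1/d_i1 = 1/f_1 - 1/d_o1 = 1/(-6.5) - 1/15 = -0.22051 cm^-1, so d_i1 = -4.535 cm.
m_1 = -(-4.535)/15 = 0.3023.
With d_i1 < 0 the first image is virtual and lies on the object side; the object distance for lens 2 is d_o2 = 39.5 - (-4.535) = 44.035 cm.
Lens 2: 1/d_i2 = 1/f_2 - 1/d_o2 = 1/(-14) - 1/(44.035) = -0.09414 cm^-1, so d_i2 = -10.623 cm.
m_2 = -(-10.623)/(44.035) = 0.2412.
The system's lateral magnification is m_1 m_2 = (0.3023)(0.2412) = 0.0729.

0.0729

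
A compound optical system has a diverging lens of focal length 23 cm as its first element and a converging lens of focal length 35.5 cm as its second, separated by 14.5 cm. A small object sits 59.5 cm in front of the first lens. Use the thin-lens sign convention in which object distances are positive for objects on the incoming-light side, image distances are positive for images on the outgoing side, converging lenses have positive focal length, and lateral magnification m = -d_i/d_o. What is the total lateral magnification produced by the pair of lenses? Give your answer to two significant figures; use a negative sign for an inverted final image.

2.2

Applying the thin-lens equation to the first lens, 1/(-23) = 1/59.5 + 1/d_i1, which gives d_i1 = -16.588 cm.
Its lateral magnification is m_1 = -d_i1/d_o1 = -(-16.588)/59.5 = 0.2788.
The intermediate image is virtual, 16.588 cm to the left of lens 1, so d_o2 = L - d_i1 = 14.5 - (-16.588) = 31.088 cm.
Applying the thin-lens equation again with f_2 = 35.5 cm and d_o2 = 31.088 cm gives d_i2 = -250.134 cm.
m_2 = -(-250.134)/(31.088) = 8.0460.
Overall magnification: m = m_1 m_2 = 2.2431.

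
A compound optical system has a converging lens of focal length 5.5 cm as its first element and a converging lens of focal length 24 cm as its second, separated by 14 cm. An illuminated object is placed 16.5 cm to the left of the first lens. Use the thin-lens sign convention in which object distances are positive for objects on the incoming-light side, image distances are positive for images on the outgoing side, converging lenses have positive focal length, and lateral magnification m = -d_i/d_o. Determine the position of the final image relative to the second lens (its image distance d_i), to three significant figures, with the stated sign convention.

-7.56 cm

Lens 1: 1/d_i1 = 1/f_1 - 1/d_o1 = 1/5.5 - 1/16.5 = 0.12121 cm^-1, so d_i1 = 8.250 cm.
Object distance for lens 2: d_o2 = 14 - 8.250 = 5.750 cm.
Lens 2: 1/d_i2 = 1/f_2 - 1/d_o2 = 1/24 - 1/(5.750) = -0.13225 cm^-1, so d_i2 = -7.562 cm.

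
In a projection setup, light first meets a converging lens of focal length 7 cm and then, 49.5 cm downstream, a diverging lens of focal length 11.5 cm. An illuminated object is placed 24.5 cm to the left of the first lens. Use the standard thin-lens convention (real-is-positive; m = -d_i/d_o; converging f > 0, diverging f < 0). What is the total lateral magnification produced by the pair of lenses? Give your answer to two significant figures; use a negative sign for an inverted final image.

Applying the thin-lens equation to the first lens, 1/7 = 1/24.5 + 1/d_i1, which gives d_i1 = 9.800 cm.
Its lateral magnification is m_1 = -d_i1/d_o1 = -(9.800)/24.5 = -0.4000.
Object distance for lens 2: d_o2 = 49.5 - 9.800 = 39.700 cm.
Applying the thin-lens equation again with f_2 = -11.5 cm and d_o2 = 39.700 cm gives d_i2 = -8.917 cm.
m_2 = -(-8.917)/(39.700) = 0.2246.
The system's lateral magnification is m_1 m_2 = (-0.4000)(0.2246) = -0.0898.

-0.090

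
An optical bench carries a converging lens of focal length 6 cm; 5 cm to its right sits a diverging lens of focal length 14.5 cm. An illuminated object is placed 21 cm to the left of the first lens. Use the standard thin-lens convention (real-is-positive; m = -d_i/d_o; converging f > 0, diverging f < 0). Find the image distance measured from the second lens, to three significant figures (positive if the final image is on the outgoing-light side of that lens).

Applying the thin-lens equation to the first lens, 1/6 = 1/21 + 1/d_i1, which gives d_i1 = 8.400 cm.
Since 8.400 cm > 5 cm, the first image lies past the second lens and serves as a virtual object: d_o2 = L - d_i1 = -3.400 cm.
Applying the thin-lens equation again with f_2 = -14.5 cm and d_o2 = -3.400 cm gives d_i2 = 4.441 cm.

4.44 cm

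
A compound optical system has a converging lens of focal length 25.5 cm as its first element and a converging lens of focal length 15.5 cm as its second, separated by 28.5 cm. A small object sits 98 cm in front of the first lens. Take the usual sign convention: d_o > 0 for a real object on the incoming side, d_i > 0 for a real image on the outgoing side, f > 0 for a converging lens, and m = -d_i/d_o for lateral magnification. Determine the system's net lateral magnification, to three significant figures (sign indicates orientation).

-0.254

First lens: d_i1 = 1/(1/25.5 - 1/98) = 34.469 cm.
m_1 = -(34.469)/98 = -0.3517.
This image would form 34.469 cm past lens 1, i.e. 5.969 cm beyond lens 2, so it is a virtual object for lens 2: d_o2 = 28.5 - 34.469 = -5.969 cm.
Second lens: d_i2 = 1/(1/15.5 - 1/(-5.969)) = 4.309 cm.
m_2 = -(4.309)/(-5.969) = 0.7220.
The system's lateral magnification is m_1 m_2 = (-0.3517)(0.7220) = -0.2539.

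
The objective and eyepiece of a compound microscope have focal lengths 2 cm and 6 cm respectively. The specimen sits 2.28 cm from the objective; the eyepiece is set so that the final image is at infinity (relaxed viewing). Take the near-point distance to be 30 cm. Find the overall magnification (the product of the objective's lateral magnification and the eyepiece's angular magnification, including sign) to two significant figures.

-36

Objective: 1/d_i = 1/f_obj - 1/d_o = 1/2 - 1/2.28 = 0.06140 cm^-1, so d_i = 16.286 cm.
m_obj = -d_i/d_o = -16.286/2.28 = -7.143.
Eyepiece angular magnification (image at infinity): M_eye = D/f_e = 30/6 = 5.000.
Overall M = m_obj x M_eye = (-7.143)(5.000) = -35.71.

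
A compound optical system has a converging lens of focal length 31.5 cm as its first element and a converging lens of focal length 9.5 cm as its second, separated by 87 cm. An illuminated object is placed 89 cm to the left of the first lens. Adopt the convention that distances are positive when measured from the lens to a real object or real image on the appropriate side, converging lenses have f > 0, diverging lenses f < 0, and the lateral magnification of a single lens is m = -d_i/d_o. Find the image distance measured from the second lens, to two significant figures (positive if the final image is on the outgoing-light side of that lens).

Lens 1: 1/d_i1 = 1/f_1 - 1/d_o1 = 1/31.5 - 1/89 = 0.02051 cm^-1, so d_i1 = 48.757 cm.
Object distance for lens 2: d_o2 = 87 - 48.757 = 38.243 cm.
Lens 2: 1/d_i2 = 1/f_2 - 1/d_o2 = 1/9.5 - 1/(38.243) = 0.07911 cm^-1, so d_i2 = 12.640 cm.

13 cm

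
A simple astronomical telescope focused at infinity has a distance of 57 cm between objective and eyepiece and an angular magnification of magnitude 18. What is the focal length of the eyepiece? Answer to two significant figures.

In normal adjustment the tube length equals f_obj + f_eye and |M| = f_obj/f_eye.
So f_obj = 18 f_eye and 18 f_eye + f_eye = 57 cm, giving f_eye = 57/19 = 3.000 cm and f_obj = 54.000 cm.

3.0 cm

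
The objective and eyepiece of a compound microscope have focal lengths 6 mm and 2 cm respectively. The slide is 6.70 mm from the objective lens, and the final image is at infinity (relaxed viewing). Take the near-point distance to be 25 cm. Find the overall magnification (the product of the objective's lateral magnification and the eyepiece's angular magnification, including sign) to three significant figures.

-107

Convert to cm: f_obj = 6 mm = 0.6 cm; d_o = 6.70 mm = 0.67 cm.
Objective: 1/d_i = 1/f_obj - 1/d_o = 1/0.6 - 1/0.67 = 0.17413 cm^-1, so d_i = 5.743 cm.
m_obj = -d_i/d_o = -5.743/0.67 = -8.571.
Eyepiece angular magnification (image at infinity): M_eye = D/f_e = 25/2 = 12.500.
Overall M = m_obj x M_eye = (-8.571)(12.500) = -107.14.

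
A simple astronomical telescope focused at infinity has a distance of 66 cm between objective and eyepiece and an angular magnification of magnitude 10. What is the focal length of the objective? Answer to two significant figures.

In normal adjustment the tube length equals f_obj + f_eye and |M| = f_obj/f_eye.
So f_obj = 10 f_eye and 10 f_eye + f_eye = 66 cm, giving f_eye = 66/11 = 6.000 cm and f_obj = 60.000 cm.

60 cm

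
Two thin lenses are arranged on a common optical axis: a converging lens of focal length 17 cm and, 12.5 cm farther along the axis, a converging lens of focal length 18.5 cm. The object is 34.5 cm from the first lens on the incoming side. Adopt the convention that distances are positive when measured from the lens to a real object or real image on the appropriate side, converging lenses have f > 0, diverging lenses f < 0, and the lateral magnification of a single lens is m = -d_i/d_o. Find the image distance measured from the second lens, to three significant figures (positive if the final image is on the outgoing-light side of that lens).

Lens 1: 1/d_i1 = 1/f_1 - 1/d_o1 = 1/17 - 1/34.5 = 0.02984 cm^-1, so d_i1 = 33.514 cm.
This image would form 33.514 cm past lens 1, i.e. 21.014 cm beyond lens 2, so it is a virtual object for lens 2: d_o2 = 12.5 - 33.514 = -21.014 cm.
Lens 2: 1/d_i2 = 1/f_2 - 1/d_o2 = 1/18.5 - 1/(-21.014) = 0.10164 cm^-1, so d_i2 = 9.839 cm.

9.84 cm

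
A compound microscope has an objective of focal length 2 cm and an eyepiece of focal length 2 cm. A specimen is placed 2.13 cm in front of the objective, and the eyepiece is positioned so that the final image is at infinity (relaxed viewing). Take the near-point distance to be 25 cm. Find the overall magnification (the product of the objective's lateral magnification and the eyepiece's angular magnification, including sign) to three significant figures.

-192

Objective: 1/d_i = 1/f_obj - 1/d_o = 1/2 - 1/2.13 = 0.03052 cm^-1, so d_i = 32.769 cm.
m_obj = -d_i/d_o = -32.769/2.13 = -15.385.
Eyepiece angular magnification (image at infinity): M_eye = D/f_e = 25/2 = 12.500.
Overall M = m_obj x M_eye = (-15.385)(12.500) = -192.31.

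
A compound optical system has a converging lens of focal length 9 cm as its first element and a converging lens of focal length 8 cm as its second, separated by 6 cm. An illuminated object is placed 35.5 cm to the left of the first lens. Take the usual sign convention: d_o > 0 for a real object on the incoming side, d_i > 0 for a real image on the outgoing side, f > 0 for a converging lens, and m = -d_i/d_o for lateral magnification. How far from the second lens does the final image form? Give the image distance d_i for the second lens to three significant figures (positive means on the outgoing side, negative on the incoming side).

First lens: d_i1 = 1/(1/9 - 1/35.5) = 12.057 cm.
Since 12.057 cm > 6 cm, the first image lies past the second lens and serves as a virtual object: d_o2 = L - d_i1 = -6.057 cm.
Second lens: d_i2 = 1/(1/8 - 1/(-6.057)) = 3.447 cm.

3.45 cm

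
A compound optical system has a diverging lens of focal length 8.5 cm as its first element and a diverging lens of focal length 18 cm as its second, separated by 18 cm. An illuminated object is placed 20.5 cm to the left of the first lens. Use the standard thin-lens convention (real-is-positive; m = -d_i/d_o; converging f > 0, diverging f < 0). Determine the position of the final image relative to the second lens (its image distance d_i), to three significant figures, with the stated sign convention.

-10.3 cm

Applying the thin-lens equation to the first lens, 1/(-8.5) = 1/20.5 + 1/d_i1, which gives d_i1 = -6.009 cm.
With d_i1 < 0 the first image is virtual and lies on the object side; the object distance for lens 2 is d_o2 = 18 - (-6.009) = 24.009 cm.
Applying the thin-lens equation again with f_2 = -18 cm and d_o2 = 24.009 cm gives d_i2 = -10.287 cm.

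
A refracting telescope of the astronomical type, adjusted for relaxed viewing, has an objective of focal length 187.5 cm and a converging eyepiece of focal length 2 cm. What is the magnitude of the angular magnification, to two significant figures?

|M| = f_obj/|f_eye| = 187.5/2 = 93.750.

94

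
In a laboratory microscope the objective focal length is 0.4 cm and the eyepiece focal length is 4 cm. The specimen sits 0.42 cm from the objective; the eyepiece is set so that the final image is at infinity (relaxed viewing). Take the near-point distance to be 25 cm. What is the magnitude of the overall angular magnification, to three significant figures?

125

Objective: 1/d_i = 1/f_obj - 1/d_o = 1/0.4 - 1/0.42 = 0.11905 cm^-1, so d_i = 8.400 cm.
m_obj = -d_i/d_o = -8.400/0.42 = -20.000.
Eyepiece angular magnification (image at infinity): M_eye = D/f_e = 25/4 = 6.250.
Overall M = m_obj x M_eye = (-20.000)(6.250) = -125.00.
|M| = 125.00.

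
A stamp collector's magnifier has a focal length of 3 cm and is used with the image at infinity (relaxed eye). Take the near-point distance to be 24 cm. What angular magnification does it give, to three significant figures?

8.00

M = D/f = 24/3 = 8.000.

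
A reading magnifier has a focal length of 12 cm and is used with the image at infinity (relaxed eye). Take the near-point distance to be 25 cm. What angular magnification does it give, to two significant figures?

2.1

M = D/f = 25/12 = 2.083.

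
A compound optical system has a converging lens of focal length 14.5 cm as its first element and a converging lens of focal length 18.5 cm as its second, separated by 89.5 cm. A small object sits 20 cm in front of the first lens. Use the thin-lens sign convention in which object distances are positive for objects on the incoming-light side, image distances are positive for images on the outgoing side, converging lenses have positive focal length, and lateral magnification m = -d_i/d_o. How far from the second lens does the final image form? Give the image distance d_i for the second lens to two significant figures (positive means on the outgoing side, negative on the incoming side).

37 cm

Lens 1: 1/d_i1 = 1/f_1 - 1/d_o1 = 1/14.5 - 1/20 = 0.01897 cm^-1, so d_i1 = 52.727 cm.
That image sits 36.773 cm in front of the second lens, so d_o2 = 36.773 cm.
Lens 2: 1/d_i2 = 1/f_2 - 1/d_o2 = 1/18.5 - 1/(36.773) = 0.02686 cm^-1, so d_i2 = 37.230 cm.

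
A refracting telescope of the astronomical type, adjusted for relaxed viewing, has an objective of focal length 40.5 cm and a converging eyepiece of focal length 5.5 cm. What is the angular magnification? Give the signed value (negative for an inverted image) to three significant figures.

M = -f_obj/f_eye = -40.5/(5.5) = -7.364.

-7.36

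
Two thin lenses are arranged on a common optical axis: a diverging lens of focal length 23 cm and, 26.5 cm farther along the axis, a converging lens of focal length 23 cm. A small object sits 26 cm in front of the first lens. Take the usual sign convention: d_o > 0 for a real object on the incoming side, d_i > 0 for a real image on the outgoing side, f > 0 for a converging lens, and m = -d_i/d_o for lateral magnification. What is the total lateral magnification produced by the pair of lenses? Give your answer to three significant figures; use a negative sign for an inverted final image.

-0.687

First lens: d_i1 = 1/(1/(-23) - 1/26) = -12.204 cm.
m_1 = -(-12.204)/26 = 0.4694.
With d_i1 < 0 the first image is virtual and lies on the object side; the object distance for lens 2 is d_o2 = 26.5 - (-12.204) = 38.704 cm.
Second lens: d_i2 = 1/(1/23 - 1/(38.704)) = 56.686 cm.
m_2 = -(56.686)/(38.704) = -1.4646.
Overall magnification: m = m_1 m_2 = -0.6875.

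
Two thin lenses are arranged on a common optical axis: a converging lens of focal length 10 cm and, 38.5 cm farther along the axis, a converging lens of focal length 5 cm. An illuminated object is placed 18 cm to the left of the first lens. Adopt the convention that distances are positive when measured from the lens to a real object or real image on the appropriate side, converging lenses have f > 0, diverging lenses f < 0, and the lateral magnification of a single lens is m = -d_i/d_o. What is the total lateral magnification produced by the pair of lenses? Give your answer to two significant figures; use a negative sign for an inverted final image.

Applying the thin-lens equation to the first lens, 1/10 = 1/18 + 1/d_i1, which gives d_i1 = 22.500 cm.
Its lateral magnification is m_1 = -d_i1/d_o1 = -(22.500)/18 = -1.2500.
The intermediate image is 22.500 cm to the right of lens 1, so d_o2 = L - d_i1 = 38.5 - 22.500 = 16.000 cm.
Applying the thin-lens equation again with f_2 = 5 cm and d_o2 = 16.000 cm gives d_i2 = 7.273 cm.
m_2 = -(7.273)/(16.000) = -0.4545.
Total m = m_1 x m_2 = (-1.2500)(-0.4545) = 0.5682.

0.57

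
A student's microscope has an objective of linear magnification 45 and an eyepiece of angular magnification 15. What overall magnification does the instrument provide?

The overall magnification of a compound microscope is the product of the objective and eyepiece magnifications:
M = M_obj x M_eye = 45 x 15 = 675.

675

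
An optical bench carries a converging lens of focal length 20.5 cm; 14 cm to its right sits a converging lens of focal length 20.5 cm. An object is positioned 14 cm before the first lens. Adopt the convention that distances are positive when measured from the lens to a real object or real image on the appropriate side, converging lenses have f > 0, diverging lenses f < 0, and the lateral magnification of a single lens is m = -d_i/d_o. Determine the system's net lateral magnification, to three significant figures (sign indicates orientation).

-1.72

Lens 1: 1/d_i1 = 1/f_1 - 1/d_o1 = 1/20.5 - 1/14 = -0.02265 cm^-1, so d_i1 = -44.154 cm.
m_1 = -(-44.154)/14 = 3.1538.
With d_i1 < 0 the first image is virtual and lies on the object side; the object distance for lens 2 is d_o2 = 14 - (-44.154) = 58.154 cm.
Lens 2: 1/d_i2 = 1/f_2 - 1/d_o2 = 1/20.5 - 1/(58.154) = 0.03158 cm^-1, so d_i2 = 31.661 cm.
m_2 = -(31.661)/(58.154) = -0.5444.
Overall magnification: m = m_1 m_2 = -1.7171.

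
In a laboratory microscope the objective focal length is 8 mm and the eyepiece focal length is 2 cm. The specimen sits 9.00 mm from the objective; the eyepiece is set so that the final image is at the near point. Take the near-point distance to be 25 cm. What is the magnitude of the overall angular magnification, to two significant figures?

Convert to cm: f_obj = 8 mm = 0.8 cm; d_o = 9.00 mm = 0.90 cm.
Objective: 1/d_i = 1/f_obj - 1/d_o = 1/0.8 - 1/0.90 = 0.13889 cm^-1, so d_i = 7.200 cm.
m_obj = -d_i/d_o = -7.200/0.90 = -8.000.
Eyepiece angular magnification (image at near point): M_eye = 1 + D/f_e = 1 + 25/2 = 13.500.
Overall M = m_obj x M_eye = (-8.000)(13.500) = -108.00.
|M| = 108.00.

110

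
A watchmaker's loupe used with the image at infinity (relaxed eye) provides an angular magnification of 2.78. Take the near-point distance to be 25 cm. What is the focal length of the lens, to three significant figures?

For the image at infinity, M = D/f.
f = D/M = 25/2.78 = 8.993 cm.

8.99 cm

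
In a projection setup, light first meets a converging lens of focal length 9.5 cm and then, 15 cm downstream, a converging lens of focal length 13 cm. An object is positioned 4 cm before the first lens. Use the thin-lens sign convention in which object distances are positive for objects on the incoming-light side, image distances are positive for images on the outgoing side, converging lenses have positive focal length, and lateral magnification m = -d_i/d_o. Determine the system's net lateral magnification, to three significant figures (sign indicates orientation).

Lens 1: 1/d_i1 = 1/f_1 - 1/d_o1 = 1/9.5 - 1/4 = -0.14474 cm^-1, so d_i1 = -6.909 cm.
m_1 = -(-6.909)/4 = 1.7273.
The intermediate image is virtual, 6.909 cm to the left of lens 1, so d_o2 = L - d_i1 = 15 - (-6.909) = 21.909 cm.
Lens 2: 1/d_i2 = 1/f_2 - 1/d_o2 = 1/13 - 1/(21.909) = 0.03128 cm^-1, so d_i2 = 31.969 cm.
m_2 = -(31.969)/(21.909) = -1.4592.
Total m = m_1 x m_2 = (1.7273)(-1.4592) = -2.5204.

-2.52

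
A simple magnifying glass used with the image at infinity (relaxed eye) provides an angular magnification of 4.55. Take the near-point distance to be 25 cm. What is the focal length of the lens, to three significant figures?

5.49 cm

For the image at infinity, M = D/f.
f = D/M = 25/4.55 = 5.495 cm.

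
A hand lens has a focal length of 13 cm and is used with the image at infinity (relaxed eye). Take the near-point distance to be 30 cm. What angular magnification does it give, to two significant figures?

2.3

M = D/f = 30/13 = 2.308.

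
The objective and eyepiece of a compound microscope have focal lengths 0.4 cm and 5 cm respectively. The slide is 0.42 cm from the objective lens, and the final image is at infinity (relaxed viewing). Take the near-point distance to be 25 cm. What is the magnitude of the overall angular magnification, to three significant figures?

Objective: 1/d_i = 1/f_obj - 1/d_o = 1/0.4 - 1/0.42 = 0.11905 cm^-1, so d_i = 8.400 cm.
m_obj = -d_i/d_o = -8.400/0.42 = -20.000.
Eyepiece angular magnification (image at infinity): M_eye = D/f_e = 25/5 = 5.000.
Overall M = m_obj x M_eye = (-20.000)(5.000) = -100.00.
|M| = 100.00.

100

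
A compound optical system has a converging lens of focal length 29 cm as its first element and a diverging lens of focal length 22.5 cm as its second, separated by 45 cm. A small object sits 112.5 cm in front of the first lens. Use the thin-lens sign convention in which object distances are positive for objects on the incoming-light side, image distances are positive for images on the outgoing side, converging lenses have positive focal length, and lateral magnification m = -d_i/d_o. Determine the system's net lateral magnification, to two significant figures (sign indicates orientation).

Lens 1: 1/d_i1 = 1/f_1 - 1/d_o1 = 1/29 - 1/112.5 = 0.02559 cm^-1, so d_i1 = 39.072 cm.
m_1 = -(39.072)/112.5 = -0.3473.
The intermediate image is 39.072 cm to the right of lens 1, so d_o2 = L - d_i1 = 45 - 39.072 = 5.928 cm.
Lens 2: 1/d_i2 = 1/f_2 - 1/d_o2 = 1/(-22.5) - 1/(5.928) = -0.21313 cm^-1, so d_i2 = -4.692 cm.
m_2 = -(-4.692)/(5.928) = 0.7915.
The system's lateral magnification is m_1 m_2 = (-0.3473)(0.7915) = -0.2749.

-0.27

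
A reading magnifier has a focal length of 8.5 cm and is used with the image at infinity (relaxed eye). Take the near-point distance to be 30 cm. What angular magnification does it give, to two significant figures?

M = D/f = 30/8.5 = 3.529.

3.5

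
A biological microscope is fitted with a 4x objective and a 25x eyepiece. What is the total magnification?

The overall magnification of a compound microscope is the product of the objective and eyepiece magnifications:
M = M_obj x M_eye = 4 x 25 = 100.

100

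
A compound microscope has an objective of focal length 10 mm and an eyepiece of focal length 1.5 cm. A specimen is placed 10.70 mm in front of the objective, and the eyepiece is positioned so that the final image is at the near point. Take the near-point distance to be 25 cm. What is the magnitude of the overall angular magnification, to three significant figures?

Convert to cm: f_obj = 10 mm = 1 cm; d_o = 10.70 mm = 1.07 cm.
Objective: 1/d_i = 1/f_obj - 1/d_o = 1/1 - 1/1.07 = 0.06542 cm^-1, so d_i = 15.286 cm.
m_obj = -d_i/d_o = -15.286/1.07 = -14.286.
Eyepiece angular magnification (image at near point): M_eye = 1 + D/f_e = 1 + 25/1.5 = 17.667.
Overall M = m_obj x M_eye = (-14.286)(17.667) = -252.38.
|M| = 252.38.

252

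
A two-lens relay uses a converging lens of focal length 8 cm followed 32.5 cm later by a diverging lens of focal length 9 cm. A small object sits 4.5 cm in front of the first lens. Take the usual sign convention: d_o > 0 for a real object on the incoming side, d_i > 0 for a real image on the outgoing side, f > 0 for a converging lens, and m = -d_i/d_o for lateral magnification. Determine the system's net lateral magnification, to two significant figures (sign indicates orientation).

First lens: d_i1 = 1/(1/8 - 1/4.5) = -10.286 cm.
m_1 = -(-10.286)/4.5 = 2.2857.
The intermediate image is virtual, 10.286 cm to the left of lens 1, so d_o2 = L - d_i1 = 32.5 - (-10.286) = 42.786 cm.
Second lens: d_i2 = 1/(1/(-9) - 1/(42.786)) = -7.436 cm.
m_2 = -(-7.436)/(42.786) = 0.1738.
The system's lateral magnification is m_1 m_2 = (2.2857)(0.1738) = 0.3972.

0.40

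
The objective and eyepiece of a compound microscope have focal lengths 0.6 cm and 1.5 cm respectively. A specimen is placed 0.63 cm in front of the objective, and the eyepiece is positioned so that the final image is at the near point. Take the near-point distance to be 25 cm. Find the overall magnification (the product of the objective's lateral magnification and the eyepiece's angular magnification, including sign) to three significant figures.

-353

Objective: 1/d_i = 1/f_obj - 1/d_o = 1/0.6 - 1/0.63 = 0.07937 cm^-1, so d_i = 12.600 cm.
m_obj = -d_i/d_o = -12.600/0.63 = -20.000.
Eyepiece angular magnification (image at near point): M_eye = 1 + D/f_e = 1 + 25/1.5 = 17.667.
Overall M = m_obj x M_eye = (-20.000)(17.667) = -353.33.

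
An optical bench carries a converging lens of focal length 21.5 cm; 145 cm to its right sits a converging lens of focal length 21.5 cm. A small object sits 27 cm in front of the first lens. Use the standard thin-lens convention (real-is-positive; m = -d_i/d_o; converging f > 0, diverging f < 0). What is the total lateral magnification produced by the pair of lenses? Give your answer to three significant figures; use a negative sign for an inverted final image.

4.68

First lens: d_i1 = 1/(1/21.5 - 1/27) = 105.545 cm.
m_1 = -(105.545)/27 = -3.9091.
That image sits 39.455 cm in front of the second lens, so d_o2 = 39.455 cm.
Second lens: d_i2 = 1/(1/21.5 - 1/(39.455)) = 47.246 cm.
m_2 = -(47.246)/(39.455) = -1.1975.
Overall magnification: m = m_1 m_2 = 4.6810.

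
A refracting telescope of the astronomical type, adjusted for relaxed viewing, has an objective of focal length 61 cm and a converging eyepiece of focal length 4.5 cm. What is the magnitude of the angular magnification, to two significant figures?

|M| = f_obj/|f_eye| = 61/4.5 = 13.556.

14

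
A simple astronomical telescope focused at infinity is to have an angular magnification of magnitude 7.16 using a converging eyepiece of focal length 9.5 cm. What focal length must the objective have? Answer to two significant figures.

68 cm

|M| = f_obj/|f_eye|, so f_obj = |M| x |f_eye| = 7.16 x 9.5 = 68.020 cm.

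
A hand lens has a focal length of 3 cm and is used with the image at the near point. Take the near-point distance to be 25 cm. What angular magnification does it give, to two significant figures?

9.3

M = 1 + D/f = 1 + 25/3 = 9.333.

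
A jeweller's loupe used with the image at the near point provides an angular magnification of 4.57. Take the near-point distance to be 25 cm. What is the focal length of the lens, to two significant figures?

For the image at the near point, M = 1 + D/f.
f = D/(M - 1) = 25/(4.57 - 1) = 7.003 cm.

7.0 cm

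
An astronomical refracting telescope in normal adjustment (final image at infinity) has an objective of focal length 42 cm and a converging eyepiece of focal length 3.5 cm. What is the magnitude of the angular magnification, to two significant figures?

12

|M| = f_obj/|f_eye| = 42/3.5 = 12.000.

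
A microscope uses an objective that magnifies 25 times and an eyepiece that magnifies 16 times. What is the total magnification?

400

The overall magnification of a compound microscope is the product of the objective and eyepiece magnifications:
M = M_obj x M_eye = 25 x 16 = 400.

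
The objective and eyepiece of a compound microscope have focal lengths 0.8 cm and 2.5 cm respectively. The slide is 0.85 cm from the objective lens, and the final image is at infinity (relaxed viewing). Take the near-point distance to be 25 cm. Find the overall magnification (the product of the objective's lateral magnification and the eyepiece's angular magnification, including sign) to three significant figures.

Objective: 1/d_i = 1/f_obj - 1/d_o = 1/0.8 - 1/0.85 = 0.07353 cm^-1, so d_i = 13.600 cm.
m_obj = -d_i/d_o = -13.600/0.85 = -16.000.
Eyepiece angular magnification (image at infinity): M_eye = D/f_e = 25/2.5 = 10.000.
Overall M = m_obj x M_eye = (-16.000)(10.000) = -160.00.

-160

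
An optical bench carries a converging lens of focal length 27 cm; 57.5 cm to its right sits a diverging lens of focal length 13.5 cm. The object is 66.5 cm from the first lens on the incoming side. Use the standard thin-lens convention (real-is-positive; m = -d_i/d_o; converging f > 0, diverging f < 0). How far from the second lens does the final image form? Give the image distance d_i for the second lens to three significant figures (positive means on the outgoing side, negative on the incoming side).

Lens 1: 1/d_i1 = 1/f_1 - 1/d_o1 = 1/27 - 1/66.5 = 0.02200 cm^-1, so d_i1 = 45.456 cm.
The intermediate image is 45.456 cm to the right of lens 1, so d_o2 = L - d_i1 = 57.5 - 45.456 = 12.044 cm.
Lens 2: 1/d_i2 = 1/f_2 - 1/d_o2 = 1/(-13.5) - 1/(12.044) = -0.15710 cm^-1, so d_i2 = -6.365 cm.

-6.37 cm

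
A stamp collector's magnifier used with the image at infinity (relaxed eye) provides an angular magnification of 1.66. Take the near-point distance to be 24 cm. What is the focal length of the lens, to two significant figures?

For the image at infinity, M = D/f.
f = D/M = 24/1.66 = 14.458 cm.

14 cm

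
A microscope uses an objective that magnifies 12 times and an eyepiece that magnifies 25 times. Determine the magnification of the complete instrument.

The overall magnification of a compound microscope is the product of the objective and eyepiece magnifications:
M = M_obj x M_eye = 12 x 25 = 300.

300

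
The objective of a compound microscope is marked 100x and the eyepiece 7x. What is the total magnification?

700

The overall magnification of a compound microscope is the product of the objective and eyepiece magnifications:
M = M_obj x M_eye = 100 x 7 = 700.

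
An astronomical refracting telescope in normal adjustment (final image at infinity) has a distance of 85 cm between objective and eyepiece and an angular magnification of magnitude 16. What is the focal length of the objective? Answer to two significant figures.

In normal adjustment the tube length equals f_obj + f_eye and |M| = f_obj/f_eye.
So f_obj = 16 f_eye and 16 f_eye + f_eye = 85 cm, giving f_eye = 85/17 = 5.000 cm and f_obj = 80.000 cm.

80 cm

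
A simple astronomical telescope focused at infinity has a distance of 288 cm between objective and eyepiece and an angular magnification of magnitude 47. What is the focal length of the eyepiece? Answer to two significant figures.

In normal adjustment the tube length equals f_obj + f_eye and |M| = f_obj/f_eye.
So f_obj = 47 f_eye and 47 f_eye + f_eye = 288 cm, giving f_eye = 288/48 = 6.000 cm and f_obj = 282.000 cm.

6.0 cm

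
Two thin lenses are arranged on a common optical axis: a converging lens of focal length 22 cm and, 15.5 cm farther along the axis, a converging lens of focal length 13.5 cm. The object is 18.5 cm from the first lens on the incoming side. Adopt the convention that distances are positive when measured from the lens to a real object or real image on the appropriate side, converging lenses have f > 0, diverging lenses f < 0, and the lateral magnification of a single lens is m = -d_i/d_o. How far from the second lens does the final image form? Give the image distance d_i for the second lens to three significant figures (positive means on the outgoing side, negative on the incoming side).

Applying the thin-lens equation to the first lens, 1/22 = 1/18.5 + 1/d_i1, which gives d_i1 = -116.286 cm.
The intermediate image is virtual, 116.286 cm to the left of lens 1, so d_o2 = L - d_i1 = 15.5 - (-116.286) = 131.786 cm.
Applying the thin-lens equation again with f_2 = 13.5 cm and d_o2 = 131.786 cm gives d_i2 = 15.041 cm.

15.0 cm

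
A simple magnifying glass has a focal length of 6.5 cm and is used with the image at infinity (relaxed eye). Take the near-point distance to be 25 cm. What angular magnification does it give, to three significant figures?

M = D/f = 25/6.5 = 3.846.

3.85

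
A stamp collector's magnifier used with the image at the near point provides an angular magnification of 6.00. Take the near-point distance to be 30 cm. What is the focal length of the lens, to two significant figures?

6.0 cm

For the image at the near point, M = 1 + D/f.
f = D/(M - 1) = 30/(6.0 - 1) = 6.000 cm.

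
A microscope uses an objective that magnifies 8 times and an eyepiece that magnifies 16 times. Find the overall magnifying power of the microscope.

128

The overall magnification of a compound microscope is the product of the objective and eyepiece magnifications:
M = M_obj x M_eye = 8 x 16 = 128.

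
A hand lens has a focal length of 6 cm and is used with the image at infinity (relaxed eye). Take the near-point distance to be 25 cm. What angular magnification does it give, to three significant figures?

M = D/f = 25/6 = 4.167.

4.17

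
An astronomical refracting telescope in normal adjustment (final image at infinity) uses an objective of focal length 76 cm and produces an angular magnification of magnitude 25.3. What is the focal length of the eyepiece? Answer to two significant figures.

|M| = f_obj/f_eye, so f_eye = f_obj/|M| = 76/25.3 = 3.004 cm.

3.0 cm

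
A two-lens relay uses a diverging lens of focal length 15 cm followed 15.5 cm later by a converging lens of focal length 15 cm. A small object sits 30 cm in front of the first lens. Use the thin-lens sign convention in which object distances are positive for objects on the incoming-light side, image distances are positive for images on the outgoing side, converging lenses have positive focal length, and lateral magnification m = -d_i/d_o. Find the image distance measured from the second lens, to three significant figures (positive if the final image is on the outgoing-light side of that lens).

Applying the thin-lens equation to the first lens, 1/(-15) = 1/30 + 1/d_i1, which gives d_i1 = -10.000 cm.
With d_i1 < 0 the first image is virtual and lies on the object side; the object distance for lens 2 is d_o2 = 15.5 - (-10.000) = 25.500 cm.
Applying the thin-lens equation again with f_2 = 15 cm and d_o2 = 25.500 cm gives d_i2 = 36.429 cm.

36.4 cm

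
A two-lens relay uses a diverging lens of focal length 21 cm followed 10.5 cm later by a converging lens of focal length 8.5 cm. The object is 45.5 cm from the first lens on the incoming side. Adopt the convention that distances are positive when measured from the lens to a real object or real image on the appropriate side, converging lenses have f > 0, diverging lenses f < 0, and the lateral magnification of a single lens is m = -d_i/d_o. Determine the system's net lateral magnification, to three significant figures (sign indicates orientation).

-0.164

Applying the thin-lens equation to the first lens, 1/(-21) = 1/45.5 + 1/d_i1, which gives d_i1 = -14.368 cm.
Its lateral magnification is m_1 = -d_i1/d_o1 = -(-14.368)/45.5 = 0.3158.
The intermediate image is virtual, 14.368 cm to the left of lens 1, so d_o2 = L - d_i1 = 10.5 - (-14.368) = 24.868 cm.
Applying the thin-lens equation again with f_2 = 8.5 cm and d_o2 = 24.868 cm gives d_i2 = 12.914 cm.
m_2 = -(12.914)/(24.868) = -0.5193.
The system's lateral magnification is m_1 m_2 = (0.3158)(-0.5193) = -0.1640.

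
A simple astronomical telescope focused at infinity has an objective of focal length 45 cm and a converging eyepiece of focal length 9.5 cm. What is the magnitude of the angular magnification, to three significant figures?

4.74

|M| = f_obj/|f_eye| = 45/9.5 = 4.737.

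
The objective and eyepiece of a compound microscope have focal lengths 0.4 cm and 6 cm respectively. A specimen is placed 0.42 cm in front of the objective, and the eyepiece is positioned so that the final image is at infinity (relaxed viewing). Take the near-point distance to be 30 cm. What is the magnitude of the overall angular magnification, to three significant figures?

Objective: 1/d_i = 1/f_obj - 1/d_o = 1/0.4 - 1/0.42 = 0.11905 cm^-1, so d_i = 8.400 cm.
m_obj = -d_i/d_o = -8.400/0.42 = -20.000.
Eyepiece angular magnification (image at infinity): M_eye = D/f_e = 30/6 = 5.000.
Overall M = m_obj x M_eye = (-20.000)(5.000) = -100.00.
|M| = 100.00.

100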